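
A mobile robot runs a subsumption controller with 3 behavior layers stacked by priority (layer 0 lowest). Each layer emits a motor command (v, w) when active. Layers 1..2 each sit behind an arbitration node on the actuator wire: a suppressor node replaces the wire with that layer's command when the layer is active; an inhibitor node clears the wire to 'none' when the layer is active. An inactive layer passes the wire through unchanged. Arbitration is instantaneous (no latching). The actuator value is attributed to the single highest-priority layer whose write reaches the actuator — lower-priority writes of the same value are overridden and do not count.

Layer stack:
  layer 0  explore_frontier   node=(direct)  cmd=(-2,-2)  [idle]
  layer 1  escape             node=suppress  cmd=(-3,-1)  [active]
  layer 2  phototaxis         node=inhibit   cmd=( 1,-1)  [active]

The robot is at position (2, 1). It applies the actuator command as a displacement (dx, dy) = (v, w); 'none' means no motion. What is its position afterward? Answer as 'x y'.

2 1

[0] explore_frontier off; wire := none
[1] escape on (suppress); wire := (-3, -1)
[2] phototaxis on (inhibit); wire := none
output none
position: (2, 1) + none = (2, 1)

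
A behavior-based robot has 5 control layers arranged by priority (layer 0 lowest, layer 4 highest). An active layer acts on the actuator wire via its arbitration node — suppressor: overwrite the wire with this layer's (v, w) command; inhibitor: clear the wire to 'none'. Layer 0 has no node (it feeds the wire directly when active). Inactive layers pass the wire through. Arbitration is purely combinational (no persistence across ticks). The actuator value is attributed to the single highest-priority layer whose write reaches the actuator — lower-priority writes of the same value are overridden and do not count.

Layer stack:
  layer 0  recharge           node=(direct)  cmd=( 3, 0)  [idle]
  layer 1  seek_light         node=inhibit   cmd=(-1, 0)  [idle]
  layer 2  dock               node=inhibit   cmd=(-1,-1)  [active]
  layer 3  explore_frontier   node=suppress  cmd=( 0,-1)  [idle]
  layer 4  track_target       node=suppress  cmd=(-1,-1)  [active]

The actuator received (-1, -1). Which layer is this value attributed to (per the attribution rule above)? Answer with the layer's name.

track_target

layer 0 (recharge) idle — none
layer 1 (seek_light) idle — unchanged: none
layer 2 (dock) active — inhibits: none
layer 3 (explore_frontier) idle — unchanged: none
layer 4 (track_target) active — suppresses: (-1, -1)
→ actuator (-1, -1)
last writer: layer 4 = track_target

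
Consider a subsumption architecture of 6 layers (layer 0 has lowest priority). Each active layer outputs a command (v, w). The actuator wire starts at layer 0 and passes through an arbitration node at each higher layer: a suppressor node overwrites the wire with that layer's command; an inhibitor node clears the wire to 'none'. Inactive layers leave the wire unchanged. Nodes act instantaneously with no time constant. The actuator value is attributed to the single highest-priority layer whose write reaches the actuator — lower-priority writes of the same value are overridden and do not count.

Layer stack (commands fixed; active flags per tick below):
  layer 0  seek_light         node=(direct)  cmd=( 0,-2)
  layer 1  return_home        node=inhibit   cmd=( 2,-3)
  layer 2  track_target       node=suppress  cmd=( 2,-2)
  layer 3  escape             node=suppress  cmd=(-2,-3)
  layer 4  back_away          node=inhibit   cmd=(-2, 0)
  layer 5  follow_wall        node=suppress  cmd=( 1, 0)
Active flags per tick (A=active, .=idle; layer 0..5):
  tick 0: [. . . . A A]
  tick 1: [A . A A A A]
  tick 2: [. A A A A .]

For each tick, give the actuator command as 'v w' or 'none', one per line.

tick 0:
  layer 0 (seek_light) idle — none
  layer 1 (return_home) idle — unchanged: none
  layer 2 (track_target) idle — unchanged: none
  layer 3 (escape) idle — unchanged: none
  layer 4 (back_away) active — inhibits: none
  layer 5 (follow_wall) active — suppresses: (1, 0)
  → actuator (1, 0)
tick 1:
  layer 0 (seek_light) active — direct: (0, -2)
  layer 1 (return_home) idle — unchanged: (0, -2)
  layer 2 (track_target) active — suppresses: (2, -2)
  layer 3 (escape) active — suppresses: (-2, -3)
  layer 4 (back_away) active — inhibits: none
  layer 5 (follow_wall) active — suppresses: (1, 0)
  → actuator (1, 0)
tick 2:
  layer 0 (seek_light) idle — none
  layer 1 (return_home) active — inhibits: none
  layer 2 (track_target) active — suppresses: (2, -2)
  layer 3 (escape) active — suppresses: (-2, -3)
  layer 4 (back_away) active — inhibits: none
  layer 5 (follow_wall) idle — unchanged: none
  → actuator none

1 0
1 0
none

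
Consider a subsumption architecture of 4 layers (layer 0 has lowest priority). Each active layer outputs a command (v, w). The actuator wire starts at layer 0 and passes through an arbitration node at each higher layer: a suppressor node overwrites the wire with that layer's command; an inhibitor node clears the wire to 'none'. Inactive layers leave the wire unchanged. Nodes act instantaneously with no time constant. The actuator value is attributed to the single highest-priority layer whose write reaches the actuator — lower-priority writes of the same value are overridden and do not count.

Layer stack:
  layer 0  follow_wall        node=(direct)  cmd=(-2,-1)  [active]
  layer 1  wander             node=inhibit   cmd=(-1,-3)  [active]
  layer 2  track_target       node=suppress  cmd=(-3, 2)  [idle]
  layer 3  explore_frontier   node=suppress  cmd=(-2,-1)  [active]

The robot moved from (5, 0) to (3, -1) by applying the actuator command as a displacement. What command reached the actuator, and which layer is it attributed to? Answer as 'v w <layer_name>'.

displacement = (3, -1) − (5, 0) = (-2, -1)
L0 follow_wall: active, feeds wire = (-2, -1)
L1 wander: active, inhibitor → wire = none
L2 track_target: idle → wire stays none
L3 explore_frontier: active, suppressor → wire = (-2, -1)
actuator = (-2, -1) — from layer 3 (explore_frontier)

-2 -1 explore_frontier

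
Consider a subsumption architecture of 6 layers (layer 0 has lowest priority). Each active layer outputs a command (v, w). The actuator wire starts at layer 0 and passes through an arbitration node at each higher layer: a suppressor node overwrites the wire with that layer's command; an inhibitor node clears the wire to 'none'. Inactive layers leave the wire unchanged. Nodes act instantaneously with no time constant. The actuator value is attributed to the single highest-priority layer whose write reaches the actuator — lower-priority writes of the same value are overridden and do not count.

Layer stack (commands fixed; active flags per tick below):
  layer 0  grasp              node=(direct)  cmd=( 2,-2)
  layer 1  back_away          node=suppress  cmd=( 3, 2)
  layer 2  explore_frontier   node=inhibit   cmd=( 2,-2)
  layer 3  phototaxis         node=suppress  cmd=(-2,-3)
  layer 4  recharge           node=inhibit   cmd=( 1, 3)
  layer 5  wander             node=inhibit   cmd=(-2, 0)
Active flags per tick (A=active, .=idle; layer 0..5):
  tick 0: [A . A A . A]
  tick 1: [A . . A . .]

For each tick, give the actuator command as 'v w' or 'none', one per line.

tick 0:
  [0] grasp on; wire := (2, -2)
  [1] back_away off; pass (2, -2)
  [2] explore_frontier on (inhibit); wire := none
  [3] phototaxis on (suppress); wire := (-2, -3)
  [4] recharge off; pass (-2, -3)
  [5] wander on (inhibit); wire := none
  output none
tick 1:
  [0] grasp on; wire := (2, -2)
  [1] back_away off; pass (2, -2)
  [2] explore_frontier off; pass (2, -2)
  [3] phototaxis on (suppress); wire := (-2, -3)
  [4] recharge off; pass (-2, -3)
  [5] wander off; pass (-2, -3)
  output (-2, -3)

none
-2 -3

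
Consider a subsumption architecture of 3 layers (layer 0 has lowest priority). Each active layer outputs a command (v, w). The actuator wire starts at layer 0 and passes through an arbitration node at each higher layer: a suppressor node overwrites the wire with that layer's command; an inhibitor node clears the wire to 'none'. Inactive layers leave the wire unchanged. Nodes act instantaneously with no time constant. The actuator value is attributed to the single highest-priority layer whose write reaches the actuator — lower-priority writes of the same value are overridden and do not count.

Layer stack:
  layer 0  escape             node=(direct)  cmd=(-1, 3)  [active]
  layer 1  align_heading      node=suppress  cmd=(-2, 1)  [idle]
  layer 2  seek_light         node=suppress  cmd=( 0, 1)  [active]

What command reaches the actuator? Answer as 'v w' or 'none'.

0 1

layer 0 (escape) active — direct: (-1, 3)
layer 1 (align_heading) idle — unchanged: (-1, 3)
layer 2 (seek_light) active — suppresses: (0, 1)
→ actuator (0, 1)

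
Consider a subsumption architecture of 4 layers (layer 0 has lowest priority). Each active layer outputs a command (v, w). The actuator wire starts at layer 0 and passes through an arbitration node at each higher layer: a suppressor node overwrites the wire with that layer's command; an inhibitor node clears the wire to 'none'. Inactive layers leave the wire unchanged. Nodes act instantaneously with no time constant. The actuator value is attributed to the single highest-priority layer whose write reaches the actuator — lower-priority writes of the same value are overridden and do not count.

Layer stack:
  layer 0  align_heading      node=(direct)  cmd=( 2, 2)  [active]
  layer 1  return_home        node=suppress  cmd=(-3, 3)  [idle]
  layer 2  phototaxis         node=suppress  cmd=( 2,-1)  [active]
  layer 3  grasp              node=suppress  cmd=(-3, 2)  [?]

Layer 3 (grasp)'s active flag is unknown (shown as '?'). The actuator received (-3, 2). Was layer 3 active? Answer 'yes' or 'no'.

yes

If layer 3 is active=yes:
  actuator would be (-3, 2)
If layer 3 is active=no:
  actuator would be (2, -1)
Observed (-3, 2), so layer 3 was active.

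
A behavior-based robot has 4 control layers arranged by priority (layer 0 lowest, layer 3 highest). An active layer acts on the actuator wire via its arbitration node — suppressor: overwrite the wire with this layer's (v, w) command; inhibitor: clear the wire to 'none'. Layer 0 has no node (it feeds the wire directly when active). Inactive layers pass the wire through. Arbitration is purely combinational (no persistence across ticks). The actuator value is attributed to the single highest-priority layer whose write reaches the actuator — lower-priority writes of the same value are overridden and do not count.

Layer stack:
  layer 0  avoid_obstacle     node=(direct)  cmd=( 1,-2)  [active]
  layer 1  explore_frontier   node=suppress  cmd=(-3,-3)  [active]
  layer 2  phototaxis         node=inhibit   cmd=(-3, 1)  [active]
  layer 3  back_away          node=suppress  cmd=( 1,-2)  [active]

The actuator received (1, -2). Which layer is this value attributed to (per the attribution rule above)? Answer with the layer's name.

back_away

layer 0 (avoid_obstacle) active — direct: (1, -2)
layer 1 (explore_frontier) active — suppresses: (-3, -3)
layer 2 (phototaxis) active — inhibits: none
layer 3 (back_away) active — suppresses: (1, -2)
→ actuator (1, -2)
last writer: layer 3 = back_away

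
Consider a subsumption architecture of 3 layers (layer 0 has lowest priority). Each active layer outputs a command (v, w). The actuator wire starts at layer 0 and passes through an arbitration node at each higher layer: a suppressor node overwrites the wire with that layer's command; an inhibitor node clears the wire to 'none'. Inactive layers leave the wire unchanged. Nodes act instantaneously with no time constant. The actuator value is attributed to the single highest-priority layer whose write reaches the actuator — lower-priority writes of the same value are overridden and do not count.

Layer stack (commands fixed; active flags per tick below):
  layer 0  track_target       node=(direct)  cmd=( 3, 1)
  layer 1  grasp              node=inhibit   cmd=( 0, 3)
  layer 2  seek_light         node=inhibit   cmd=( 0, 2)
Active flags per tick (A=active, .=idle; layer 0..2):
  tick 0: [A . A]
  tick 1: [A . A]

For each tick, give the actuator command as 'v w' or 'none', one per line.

tick 0:
  layer 0 (track_target) active — direct: (3, 1)
  layer 1 (grasp) idle — unchanged: (3, 1)
  layer 2 (seek_light) active — inhibits: none
  → actuator none
tick 1:
  layer 0 (track_target) active — direct: (3, 1)
  layer 1 (grasp) idle — unchanged: (3, 1)
  layer 2 (seek_light) active — inhibits: none
  → actuator none

none
none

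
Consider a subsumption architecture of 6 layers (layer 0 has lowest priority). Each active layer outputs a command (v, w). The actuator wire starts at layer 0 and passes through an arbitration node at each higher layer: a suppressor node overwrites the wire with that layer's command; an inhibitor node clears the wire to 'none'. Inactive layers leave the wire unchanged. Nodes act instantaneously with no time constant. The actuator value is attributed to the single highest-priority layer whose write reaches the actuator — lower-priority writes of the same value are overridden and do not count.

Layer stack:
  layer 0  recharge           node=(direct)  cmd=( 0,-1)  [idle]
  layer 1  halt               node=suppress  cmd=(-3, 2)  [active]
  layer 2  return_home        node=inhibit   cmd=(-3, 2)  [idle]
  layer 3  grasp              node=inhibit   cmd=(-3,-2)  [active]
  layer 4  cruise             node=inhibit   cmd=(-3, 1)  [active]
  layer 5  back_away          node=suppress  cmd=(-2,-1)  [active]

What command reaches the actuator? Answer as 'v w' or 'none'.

layer 0 (recharge) idle — none
layer 1 (halt) active — suppresses: (-3, 2)
layer 2 (return_home) idle — unchanged: (-3, 2)
layer 3 (grasp) active — inhibits: none
layer 4 (cruise) active — inhibits: none
layer 5 (back_away) active — suppresses: (-2, -1)
→ actuator (-2, -1)

-2 -1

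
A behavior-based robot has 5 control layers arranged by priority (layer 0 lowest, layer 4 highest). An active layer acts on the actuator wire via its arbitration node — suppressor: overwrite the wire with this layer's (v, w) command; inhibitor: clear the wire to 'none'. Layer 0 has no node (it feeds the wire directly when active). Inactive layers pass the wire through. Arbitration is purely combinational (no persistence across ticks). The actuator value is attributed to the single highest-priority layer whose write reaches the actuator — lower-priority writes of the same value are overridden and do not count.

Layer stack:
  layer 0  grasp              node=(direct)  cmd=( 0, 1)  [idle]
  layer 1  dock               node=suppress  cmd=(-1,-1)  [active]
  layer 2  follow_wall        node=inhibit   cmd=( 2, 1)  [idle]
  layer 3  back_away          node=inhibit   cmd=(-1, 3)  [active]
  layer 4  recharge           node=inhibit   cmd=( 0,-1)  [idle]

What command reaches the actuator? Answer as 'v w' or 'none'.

none

layer 0 (grasp) idle — none
layer 1 (dock) active — suppresses: (-1, -1)
layer 2 (follow_wall) idle — unchanged: (-1, -1)
layer 3 (back_away) active — inhibits: none
layer 4 (recharge) idle — unchanged: none
→ actuator none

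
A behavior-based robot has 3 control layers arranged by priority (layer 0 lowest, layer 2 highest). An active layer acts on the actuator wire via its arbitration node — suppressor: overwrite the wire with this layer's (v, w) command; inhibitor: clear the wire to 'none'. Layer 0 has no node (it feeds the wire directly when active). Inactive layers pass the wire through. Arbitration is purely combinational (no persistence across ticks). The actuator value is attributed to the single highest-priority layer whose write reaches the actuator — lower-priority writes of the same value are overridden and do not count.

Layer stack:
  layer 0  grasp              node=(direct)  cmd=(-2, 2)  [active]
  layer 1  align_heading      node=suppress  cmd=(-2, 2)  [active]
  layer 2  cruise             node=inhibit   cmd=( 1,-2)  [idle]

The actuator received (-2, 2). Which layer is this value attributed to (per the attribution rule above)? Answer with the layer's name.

L0 grasp: active, feeds wire = (-2, 2)
L1 align_heading: active, suppressor → wire = (-2, 2)
L2 cruise: idle → wire stays (-2, 2)
actuator = (-2, 2)
last writer: layer 1 = align_heading

align_heading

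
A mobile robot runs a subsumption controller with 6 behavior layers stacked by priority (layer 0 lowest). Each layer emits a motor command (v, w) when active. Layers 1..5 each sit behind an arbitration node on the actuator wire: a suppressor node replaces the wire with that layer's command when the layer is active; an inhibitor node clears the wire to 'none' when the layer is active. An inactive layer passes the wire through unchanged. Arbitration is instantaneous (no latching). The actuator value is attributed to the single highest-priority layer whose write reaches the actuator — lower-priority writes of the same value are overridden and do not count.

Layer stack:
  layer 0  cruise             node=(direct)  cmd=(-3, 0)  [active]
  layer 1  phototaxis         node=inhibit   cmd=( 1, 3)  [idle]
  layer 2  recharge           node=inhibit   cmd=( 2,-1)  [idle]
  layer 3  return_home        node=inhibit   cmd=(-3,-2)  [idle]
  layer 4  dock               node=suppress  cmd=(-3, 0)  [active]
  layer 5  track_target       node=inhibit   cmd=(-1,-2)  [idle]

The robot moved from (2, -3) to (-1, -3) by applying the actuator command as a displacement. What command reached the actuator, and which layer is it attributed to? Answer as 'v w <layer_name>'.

displacement = (-1, -3) − (2, -3) = (-3, 0)
[0] cruise on; wire := (-3, 0)
[1] phototaxis off; pass (-3, 0)
[2] recharge off; pass (-3, 0)
[3] return_home off; pass (-3, 0)
[4] dock on (suppress); wire := (-3, 0)
[5] track_target off; pass (-3, 0)
output (-3, 0) — from layer 4 (dock)

-3 0 dock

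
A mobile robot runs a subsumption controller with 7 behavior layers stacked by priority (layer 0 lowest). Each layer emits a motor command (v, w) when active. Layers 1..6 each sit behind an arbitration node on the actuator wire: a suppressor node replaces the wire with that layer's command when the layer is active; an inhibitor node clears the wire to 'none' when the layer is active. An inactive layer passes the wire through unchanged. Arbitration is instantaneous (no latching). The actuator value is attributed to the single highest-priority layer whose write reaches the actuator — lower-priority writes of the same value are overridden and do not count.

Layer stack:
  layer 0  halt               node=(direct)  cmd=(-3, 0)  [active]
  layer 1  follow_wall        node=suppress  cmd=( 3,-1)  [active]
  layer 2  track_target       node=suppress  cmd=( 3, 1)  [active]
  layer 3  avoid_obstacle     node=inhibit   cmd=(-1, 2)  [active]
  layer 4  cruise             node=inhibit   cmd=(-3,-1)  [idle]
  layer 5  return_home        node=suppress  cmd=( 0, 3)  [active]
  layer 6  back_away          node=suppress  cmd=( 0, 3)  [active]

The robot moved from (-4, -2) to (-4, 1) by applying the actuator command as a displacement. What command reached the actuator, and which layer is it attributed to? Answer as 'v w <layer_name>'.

0 3 back_away

displacement = (-4, 1) − (-4, -2) = (0, 3)
[0] halt on; wire := (-3, 0)
[1] follow_wall on (suppress); wire := (3, -1)
[2] track_target on (suppress); wire := (3, 1)
[3] avoid_obstacle on (inhibit); wire := none
[4] cruise off; pass none
[5] return_home on (suppress); wire := (0, 3)
[6] back_away on (suppress); wire := (0, 3)
output (0, 3) — from layer 6 (back_away)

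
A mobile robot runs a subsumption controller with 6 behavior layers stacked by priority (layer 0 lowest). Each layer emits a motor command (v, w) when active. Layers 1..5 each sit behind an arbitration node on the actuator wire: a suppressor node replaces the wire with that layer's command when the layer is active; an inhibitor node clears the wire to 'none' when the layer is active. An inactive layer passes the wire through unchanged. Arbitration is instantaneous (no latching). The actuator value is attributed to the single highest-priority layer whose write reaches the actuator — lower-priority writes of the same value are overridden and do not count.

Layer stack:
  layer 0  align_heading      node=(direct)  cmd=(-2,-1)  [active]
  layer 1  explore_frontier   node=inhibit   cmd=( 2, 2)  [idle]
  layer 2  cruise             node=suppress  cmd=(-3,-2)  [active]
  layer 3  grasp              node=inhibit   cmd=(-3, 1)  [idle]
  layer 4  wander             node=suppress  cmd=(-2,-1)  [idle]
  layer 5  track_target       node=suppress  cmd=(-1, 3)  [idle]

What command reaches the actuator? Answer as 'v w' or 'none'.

-3 -2

layer 0 (align_heading) active — direct: (-2, -1)
layer 1 (explore_frontier) idle — unchanged: (-2, -1)
layer 2 (cruise) active — suppresses: (-3, -2)
layer 3 (grasp) idle — unchanged: (-3, -2)
layer 4 (wander) idle — unchanged: (-3, -2)
layer 5 (track_target) idle — unchanged: (-3, -2)
→ actuator (-3, -2)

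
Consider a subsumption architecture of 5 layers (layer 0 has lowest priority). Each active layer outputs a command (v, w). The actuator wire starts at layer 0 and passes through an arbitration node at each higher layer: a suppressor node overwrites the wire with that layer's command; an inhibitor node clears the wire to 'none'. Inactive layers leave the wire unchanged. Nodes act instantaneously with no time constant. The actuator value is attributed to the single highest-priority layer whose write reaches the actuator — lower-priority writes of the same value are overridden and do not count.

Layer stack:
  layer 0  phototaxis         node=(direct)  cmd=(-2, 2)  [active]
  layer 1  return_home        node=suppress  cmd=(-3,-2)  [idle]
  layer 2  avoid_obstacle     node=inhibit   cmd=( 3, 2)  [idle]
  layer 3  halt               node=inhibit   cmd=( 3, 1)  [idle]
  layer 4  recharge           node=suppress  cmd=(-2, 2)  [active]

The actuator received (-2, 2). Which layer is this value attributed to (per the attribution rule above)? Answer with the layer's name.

[0] phototaxis on; wire := (-2, 2)
[1] return_home off; pass (-2, 2)
[2] avoid_obstacle off; pass (-2, 2)
[3] halt off; pass (-2, 2)
[4] recharge on (suppress); wire := (-2, 2)
output (-2, 2)
last writer: layer 4 = recharge

recharge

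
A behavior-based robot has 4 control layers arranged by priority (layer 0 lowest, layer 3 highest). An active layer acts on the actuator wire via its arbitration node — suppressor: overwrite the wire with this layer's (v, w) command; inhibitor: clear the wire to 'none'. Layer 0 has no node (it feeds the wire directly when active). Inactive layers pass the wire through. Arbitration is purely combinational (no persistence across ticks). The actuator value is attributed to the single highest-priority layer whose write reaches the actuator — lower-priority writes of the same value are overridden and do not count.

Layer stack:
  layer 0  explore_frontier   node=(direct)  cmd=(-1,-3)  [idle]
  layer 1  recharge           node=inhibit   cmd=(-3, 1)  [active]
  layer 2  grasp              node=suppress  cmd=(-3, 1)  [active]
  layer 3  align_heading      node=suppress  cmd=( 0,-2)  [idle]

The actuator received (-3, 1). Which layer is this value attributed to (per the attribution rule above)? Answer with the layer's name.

layer 0 (explore_frontier) idle — none
layer 1 (recharge) active — inhibits: none
layer 2 (grasp) active — suppresses: (-3, 1)
layer 3 (align_heading) idle — unchanged: (-3, 1)
→ actuator (-3, 1)
last writer: layer 2 = grasp

grasp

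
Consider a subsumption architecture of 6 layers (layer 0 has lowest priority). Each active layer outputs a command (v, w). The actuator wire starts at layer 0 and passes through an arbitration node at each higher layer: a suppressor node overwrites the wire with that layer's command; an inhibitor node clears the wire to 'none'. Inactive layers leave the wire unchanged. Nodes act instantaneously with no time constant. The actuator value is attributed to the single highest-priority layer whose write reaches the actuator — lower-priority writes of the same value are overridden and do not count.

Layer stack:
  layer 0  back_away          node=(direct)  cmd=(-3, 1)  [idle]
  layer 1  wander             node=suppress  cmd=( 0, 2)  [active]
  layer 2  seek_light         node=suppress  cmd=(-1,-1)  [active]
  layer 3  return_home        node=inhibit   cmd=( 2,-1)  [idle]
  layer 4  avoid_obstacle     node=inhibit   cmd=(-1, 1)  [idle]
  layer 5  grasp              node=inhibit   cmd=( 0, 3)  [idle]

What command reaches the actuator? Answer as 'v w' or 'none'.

-1 -1

layer 0 (back_away) idle — none
layer 1 (wander) active — suppresses: (0, 2)
layer 2 (seek_light) active — suppresses: (-1, -1)
layer 3 (return_home) idle — unchanged: (-1, -1)
layer 4 (avoid_obstacle) idle — unchanged: (-1, -1)
layer 5 (grasp) idle — unchanged: (-1, -1)
→ actuator (-1, -1)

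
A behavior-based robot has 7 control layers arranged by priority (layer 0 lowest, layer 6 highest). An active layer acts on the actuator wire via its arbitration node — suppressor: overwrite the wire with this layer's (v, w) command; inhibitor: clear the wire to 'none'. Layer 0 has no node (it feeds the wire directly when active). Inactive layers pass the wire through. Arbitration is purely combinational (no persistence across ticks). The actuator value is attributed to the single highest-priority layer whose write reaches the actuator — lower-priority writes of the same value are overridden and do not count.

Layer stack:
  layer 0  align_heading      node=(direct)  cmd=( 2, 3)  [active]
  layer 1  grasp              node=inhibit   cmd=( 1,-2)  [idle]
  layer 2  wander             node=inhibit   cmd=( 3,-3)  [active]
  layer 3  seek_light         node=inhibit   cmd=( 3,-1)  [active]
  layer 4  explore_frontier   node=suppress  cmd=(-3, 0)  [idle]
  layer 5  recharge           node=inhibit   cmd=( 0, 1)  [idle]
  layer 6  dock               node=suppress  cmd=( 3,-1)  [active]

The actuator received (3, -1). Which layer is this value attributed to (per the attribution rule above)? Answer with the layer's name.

dock

[0] align_heading on; wire := (2, 3)
[1] grasp off; pass (2, 3)
[2] wander on (inhibit); wire := none
[3] seek_light on (inhibit); wire := none
[4] explore_frontier off; pass none
[5] recharge off; pass none
[6] dock on (suppress); wire := (3, -1)
output (3, -1)
last writer: layer 6 = dock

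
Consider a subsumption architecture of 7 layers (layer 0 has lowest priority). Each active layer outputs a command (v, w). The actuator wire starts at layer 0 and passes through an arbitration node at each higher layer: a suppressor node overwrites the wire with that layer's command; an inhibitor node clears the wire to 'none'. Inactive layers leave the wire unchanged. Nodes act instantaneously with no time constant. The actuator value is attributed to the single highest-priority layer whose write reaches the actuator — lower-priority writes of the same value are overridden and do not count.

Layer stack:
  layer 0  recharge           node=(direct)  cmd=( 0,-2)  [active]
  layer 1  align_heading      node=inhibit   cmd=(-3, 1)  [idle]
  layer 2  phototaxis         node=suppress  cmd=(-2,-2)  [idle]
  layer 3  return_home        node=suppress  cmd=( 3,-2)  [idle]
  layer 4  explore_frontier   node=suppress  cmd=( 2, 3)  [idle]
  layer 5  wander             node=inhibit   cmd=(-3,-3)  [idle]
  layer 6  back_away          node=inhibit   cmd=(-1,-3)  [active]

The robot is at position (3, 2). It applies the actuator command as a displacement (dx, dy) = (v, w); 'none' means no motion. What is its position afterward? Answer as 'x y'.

[0] recharge on; wire := (0, -2)
[1] align_heading off; pass (0, -2)
[2] phototaxis off; pass (0, -2)
[3] return_home off; pass (0, -2)
[4] explore_frontier off; pass (0, -2)
[5] wander off; pass (0, -2)
[6] back_away on (inhibit); wire := none
output none
position: (3, 2) + none = (3, 2)

3 2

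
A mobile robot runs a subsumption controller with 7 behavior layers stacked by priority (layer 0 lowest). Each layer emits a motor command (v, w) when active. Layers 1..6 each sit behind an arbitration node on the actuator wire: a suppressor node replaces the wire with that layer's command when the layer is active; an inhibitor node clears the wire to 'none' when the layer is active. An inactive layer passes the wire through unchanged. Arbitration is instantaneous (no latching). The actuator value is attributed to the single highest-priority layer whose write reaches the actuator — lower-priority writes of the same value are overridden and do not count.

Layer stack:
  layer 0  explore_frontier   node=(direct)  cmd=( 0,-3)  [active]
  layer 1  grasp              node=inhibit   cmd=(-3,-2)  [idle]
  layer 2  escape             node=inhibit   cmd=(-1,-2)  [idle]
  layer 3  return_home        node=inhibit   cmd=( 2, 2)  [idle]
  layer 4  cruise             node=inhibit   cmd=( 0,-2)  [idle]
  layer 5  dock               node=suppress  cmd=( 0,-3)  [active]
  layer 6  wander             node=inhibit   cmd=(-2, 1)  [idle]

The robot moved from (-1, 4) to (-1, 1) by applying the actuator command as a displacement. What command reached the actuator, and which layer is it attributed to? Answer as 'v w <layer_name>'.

0 -3 dock

displacement = (-1, 1) − (-1, 4) = (0, -3)
[0] explore_frontier on; wire := (0, -3)
[1] grasp off; pass (0, -3)
[2] escape off; pass (0, -3)
[3] return_home off; pass (0, -3)
[4] cruise off; pass (0, -3)
[5] dock on (suppress); wire := (0, -3)
[6] wander off; pass (0, -3)
output (0, -3) — from layer 5 (dock)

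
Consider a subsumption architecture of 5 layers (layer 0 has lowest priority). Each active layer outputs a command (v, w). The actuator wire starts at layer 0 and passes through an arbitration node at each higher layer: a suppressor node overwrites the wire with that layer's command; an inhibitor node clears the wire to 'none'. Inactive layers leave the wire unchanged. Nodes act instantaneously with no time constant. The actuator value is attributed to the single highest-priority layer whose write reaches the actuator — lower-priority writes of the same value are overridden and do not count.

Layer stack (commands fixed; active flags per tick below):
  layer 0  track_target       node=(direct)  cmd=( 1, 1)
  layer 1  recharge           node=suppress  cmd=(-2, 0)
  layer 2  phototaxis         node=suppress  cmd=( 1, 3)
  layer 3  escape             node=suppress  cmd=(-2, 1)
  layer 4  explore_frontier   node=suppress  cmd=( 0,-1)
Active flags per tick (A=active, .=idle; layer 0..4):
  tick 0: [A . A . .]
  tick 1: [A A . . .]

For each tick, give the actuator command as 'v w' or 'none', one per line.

tick 0:
  L0 track_target: active, feeds wire = (1, 1)
  L1 recharge: idle → wire stays (1, 1)
  L2 phototaxis: active, suppressor → wire = (1, 3)
  L3 escape: idle → wire stays (1, 3)
  L4 explore_frontier: idle → wire stays (1, 3)
  actuator = (1, 3)
tick 1:
  L0 track_target: active, feeds wire = (1, 1)
  L1 recharge: active, suppressor → wire = (-2, 0)
  L2 phototaxis: idle → wire stays (-2, 0)
  L3 escape: idle → wire stays (-2, 0)
  L4 explore_frontier: idle → wire stays (-2, 0)
  actuator = (-2, 0)

1 3
-2 0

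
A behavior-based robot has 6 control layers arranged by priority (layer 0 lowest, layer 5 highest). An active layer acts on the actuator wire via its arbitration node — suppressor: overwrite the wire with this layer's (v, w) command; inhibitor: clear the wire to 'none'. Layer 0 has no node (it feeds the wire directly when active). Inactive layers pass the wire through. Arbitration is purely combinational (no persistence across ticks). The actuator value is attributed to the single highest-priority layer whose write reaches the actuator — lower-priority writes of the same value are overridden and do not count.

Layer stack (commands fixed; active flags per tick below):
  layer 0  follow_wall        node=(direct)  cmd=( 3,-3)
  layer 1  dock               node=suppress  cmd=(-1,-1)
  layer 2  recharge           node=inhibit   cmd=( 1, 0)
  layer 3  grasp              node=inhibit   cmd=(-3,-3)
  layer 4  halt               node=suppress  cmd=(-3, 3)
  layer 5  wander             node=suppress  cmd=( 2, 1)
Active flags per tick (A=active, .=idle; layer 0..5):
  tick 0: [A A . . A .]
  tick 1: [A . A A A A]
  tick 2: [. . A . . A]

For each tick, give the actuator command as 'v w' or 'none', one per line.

tick 0:
  layer 0 (follow_wall) active — direct: (3, -3)
  layer 1 (dock) active — suppresses: (-1, -1)
  layer 2 (recharge) idle — unchanged: (-1, -1)
  layer 3 (grasp) idle — unchanged: (-1, -1)
  layer 4 (halt) active — suppresses: (-3, 3)
  layer 5 (wander) idle — unchanged: (-3, 3)
  → actuator (-3, 3)
tick 1:
  layer 0 (follow_wall) active — direct: (3, -3)
  layer 1 (dock) idle — unchanged: (3, -3)
  layer 2 (recharge) active — inhibits: none
  layer 3 (grasp) active — inhibits: none
  layer 4 (halt) active — suppresses: (-3, 3)
  layer 5 (wander) active — suppresses: (2, 1)
  → actuator (2, 1)
tick 2:
  layer 0 (follow_wall) idle — none
  layer 1 (dock) idle — unchanged: none
  layer 2 (recharge) active — inhibits: none
  layer 3 (grasp) idle — unchanged: none
  layer 4 (halt) idle — unchanged: none
  layer 5 (wander) active — suppresses: (2, 1)
  → actuator (2, 1)

-3 3
2 1
2 1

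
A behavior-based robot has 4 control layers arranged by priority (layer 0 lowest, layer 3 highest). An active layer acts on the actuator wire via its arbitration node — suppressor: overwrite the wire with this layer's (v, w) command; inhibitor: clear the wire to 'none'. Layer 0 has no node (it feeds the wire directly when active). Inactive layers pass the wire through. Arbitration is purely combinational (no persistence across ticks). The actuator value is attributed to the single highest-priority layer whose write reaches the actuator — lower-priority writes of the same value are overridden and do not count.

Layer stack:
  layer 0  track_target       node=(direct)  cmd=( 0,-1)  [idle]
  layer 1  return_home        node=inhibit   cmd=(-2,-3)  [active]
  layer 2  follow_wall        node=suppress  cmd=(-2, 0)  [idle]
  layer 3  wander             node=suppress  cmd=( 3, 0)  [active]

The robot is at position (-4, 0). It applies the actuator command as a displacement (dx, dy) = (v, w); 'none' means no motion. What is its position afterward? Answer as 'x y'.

layer 0 (track_target) idle — none
layer 1 (return_home) active — inhibits: none
layer 2 (follow_wall) idle — unchanged: none
layer 3 (wander) active — suppresses: (3, 0)
→ actuator (3, 0)
position: (-4, 0) + (3, 0) = (-1, 0)

-1 0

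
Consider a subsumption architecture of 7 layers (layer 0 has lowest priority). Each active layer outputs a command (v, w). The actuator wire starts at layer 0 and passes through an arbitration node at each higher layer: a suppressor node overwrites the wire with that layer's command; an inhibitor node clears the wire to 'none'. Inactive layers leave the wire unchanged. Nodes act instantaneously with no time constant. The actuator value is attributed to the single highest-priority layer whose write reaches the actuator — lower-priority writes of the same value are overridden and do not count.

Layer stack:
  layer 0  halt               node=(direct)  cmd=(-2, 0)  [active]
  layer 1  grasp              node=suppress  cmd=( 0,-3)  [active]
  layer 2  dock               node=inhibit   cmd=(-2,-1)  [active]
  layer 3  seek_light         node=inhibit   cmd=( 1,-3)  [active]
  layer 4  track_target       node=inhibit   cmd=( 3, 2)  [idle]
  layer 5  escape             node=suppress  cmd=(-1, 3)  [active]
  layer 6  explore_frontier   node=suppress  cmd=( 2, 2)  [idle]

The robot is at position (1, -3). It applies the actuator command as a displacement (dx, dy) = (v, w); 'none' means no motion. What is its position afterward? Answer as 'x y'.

L0 halt: active, feeds wire = (-2, 0)
L1 grasp: active, suppressor → wire = (0, -3)
L2 dock: active, inhibitor → wire = none
L3 seek_light: active, inhibitor → wire = none
L4 track_target: idle → wire stays none
L5 escape: active, suppressor → wire = (-1, 3)
L6 explore_frontier: idle → wire stays (-1, 3)
actuator = (-1, 3)
position: (1, -3) + (-1, 3) = (0, 0)

0 0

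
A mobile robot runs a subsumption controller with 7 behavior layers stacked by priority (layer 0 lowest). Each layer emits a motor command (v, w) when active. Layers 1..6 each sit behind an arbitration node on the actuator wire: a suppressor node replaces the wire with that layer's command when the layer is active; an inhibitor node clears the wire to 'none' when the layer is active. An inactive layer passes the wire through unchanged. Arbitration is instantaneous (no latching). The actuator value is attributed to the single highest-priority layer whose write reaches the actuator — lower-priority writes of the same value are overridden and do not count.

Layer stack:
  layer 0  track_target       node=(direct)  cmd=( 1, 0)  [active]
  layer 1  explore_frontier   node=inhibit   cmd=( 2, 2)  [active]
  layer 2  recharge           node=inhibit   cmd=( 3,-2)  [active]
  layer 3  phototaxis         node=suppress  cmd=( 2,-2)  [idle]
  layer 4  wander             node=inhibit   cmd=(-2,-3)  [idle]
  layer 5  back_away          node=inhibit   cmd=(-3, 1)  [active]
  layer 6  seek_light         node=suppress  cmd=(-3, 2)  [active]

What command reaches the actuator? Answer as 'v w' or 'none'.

-3 2

L0 track_target: active, feeds wire = (1, 0)
L1 explore_frontier: active, inhibitor → wire = none
L2 recharge: active, inhibitor → wire = none
L3 phototaxis: idle → wire stays none
L4 wander: idle → wire stays none
L5 back_away: active, inhibitor → wire = none
L6 seek_light: active, suppressor → wire = (-3, 2)
actuator = (-3, 2)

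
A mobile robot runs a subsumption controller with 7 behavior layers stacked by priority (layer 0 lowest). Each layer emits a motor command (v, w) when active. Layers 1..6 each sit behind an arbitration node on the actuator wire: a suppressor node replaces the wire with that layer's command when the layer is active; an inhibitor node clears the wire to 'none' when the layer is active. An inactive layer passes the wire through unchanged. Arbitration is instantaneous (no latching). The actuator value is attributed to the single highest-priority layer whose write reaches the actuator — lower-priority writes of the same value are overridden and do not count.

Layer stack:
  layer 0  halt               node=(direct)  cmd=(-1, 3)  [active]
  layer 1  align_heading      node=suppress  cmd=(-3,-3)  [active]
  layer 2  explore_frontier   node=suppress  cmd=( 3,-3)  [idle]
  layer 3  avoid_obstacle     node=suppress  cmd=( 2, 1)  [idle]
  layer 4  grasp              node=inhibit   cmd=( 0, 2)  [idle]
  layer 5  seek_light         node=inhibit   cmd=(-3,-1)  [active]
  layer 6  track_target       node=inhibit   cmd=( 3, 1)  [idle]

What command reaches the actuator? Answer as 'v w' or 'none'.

L0 halt: active, feeds wire = (-1, 3)
L1 align_heading: active, suppressor → wire = (-3, -3)
L2 explore_frontier: idle → wire stays (-3, -3)
L3 avoid_obstacle: idle → wire stays (-3, -3)
L4 grasp: idle → wire stays (-3, -3)
L5 seek_light: active, inhibitor → wire = none
L6 track_target: idle → wire stays none
actuator = none

none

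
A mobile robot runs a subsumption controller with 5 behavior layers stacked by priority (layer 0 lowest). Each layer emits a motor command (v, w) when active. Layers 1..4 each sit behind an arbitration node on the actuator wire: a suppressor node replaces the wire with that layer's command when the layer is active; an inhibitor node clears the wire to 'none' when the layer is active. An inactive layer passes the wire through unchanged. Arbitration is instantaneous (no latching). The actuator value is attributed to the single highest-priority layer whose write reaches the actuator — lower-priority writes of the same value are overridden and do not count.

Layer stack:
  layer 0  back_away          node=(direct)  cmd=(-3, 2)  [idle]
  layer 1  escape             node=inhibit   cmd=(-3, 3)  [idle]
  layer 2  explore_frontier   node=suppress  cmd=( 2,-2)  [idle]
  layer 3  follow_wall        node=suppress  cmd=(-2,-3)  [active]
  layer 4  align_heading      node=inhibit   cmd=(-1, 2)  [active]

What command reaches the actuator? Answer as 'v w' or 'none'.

L0 back_away: idle → wire = none
L1 escape: idle → wire stays none
L2 explore_frontier: idle → wire stays none
L3 follow_wall: active, suppressor → wire = (-2, -3)
L4 align_heading: active, inhibitor → wire = none
actuator = none

none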